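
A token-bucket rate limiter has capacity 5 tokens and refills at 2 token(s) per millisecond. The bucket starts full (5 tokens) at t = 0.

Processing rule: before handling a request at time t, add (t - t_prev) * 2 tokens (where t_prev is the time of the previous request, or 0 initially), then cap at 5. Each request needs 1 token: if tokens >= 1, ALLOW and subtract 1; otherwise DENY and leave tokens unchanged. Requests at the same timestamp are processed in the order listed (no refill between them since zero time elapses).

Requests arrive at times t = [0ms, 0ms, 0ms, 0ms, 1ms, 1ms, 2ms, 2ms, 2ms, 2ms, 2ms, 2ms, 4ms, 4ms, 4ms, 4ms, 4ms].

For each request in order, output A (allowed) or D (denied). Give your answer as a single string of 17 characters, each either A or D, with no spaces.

Answer: AAAAAAAAADDDAAAAD

Derivation:
Simulating step by step:
  req#1 t=0ms: ALLOW
  req#2 t=0ms: ALLOW
  req#3 t=0ms: ALLOW
  req#4 t=0ms: ALLOW
  req#5 t=1ms: ALLOW
  req#6 t=1ms: ALLOW
  req#7 t=2ms: ALLOW
  req#8 t=2ms: ALLOW
  req#9 t=2ms: ALLOW
  req#10 t=2ms: DENY
  req#11 t=2ms: DENY
  req#12 t=2ms: DENY
  req#13 t=4ms: ALLOW
  req#14 t=4ms: ALLOW
  req#15 t=4ms: ALLOW
  req#16 t=4ms: ALLOW
  req#17 t=4ms: DENY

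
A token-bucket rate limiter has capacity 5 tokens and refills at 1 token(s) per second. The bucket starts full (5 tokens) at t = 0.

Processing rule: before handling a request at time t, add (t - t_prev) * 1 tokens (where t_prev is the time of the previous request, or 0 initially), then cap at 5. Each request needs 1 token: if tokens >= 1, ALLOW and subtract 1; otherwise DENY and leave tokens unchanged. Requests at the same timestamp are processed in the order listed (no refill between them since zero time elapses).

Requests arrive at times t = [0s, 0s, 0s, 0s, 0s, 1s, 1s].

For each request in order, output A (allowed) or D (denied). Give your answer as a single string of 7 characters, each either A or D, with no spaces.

Answer: AAAAAAD

Derivation:
Simulating step by step:
  req#1 t=0s: ALLOW
  req#2 t=0s: ALLOW
  req#3 t=0s: ALLOW
  req#4 t=0s: ALLOW
  req#5 t=0s: ALLOW
  req#6 t=1s: ALLOW
  req#7 t=1s: DENY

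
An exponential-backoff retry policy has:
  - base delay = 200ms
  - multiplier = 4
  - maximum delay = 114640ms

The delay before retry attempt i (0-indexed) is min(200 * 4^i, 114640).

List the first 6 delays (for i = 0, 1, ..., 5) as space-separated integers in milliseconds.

Answer: 200 800 3200 12800 51200 114640

Derivation:
Computing each delay:
  i=0: min(200*4^0, 114640) = 200
  i=1: min(200*4^1, 114640) = 800
  i=2: min(200*4^2, 114640) = 3200
  i=3: min(200*4^3, 114640) = 12800
  i=4: min(200*4^4, 114640) = 51200
  i=5: min(200*4^5, 114640) = 114640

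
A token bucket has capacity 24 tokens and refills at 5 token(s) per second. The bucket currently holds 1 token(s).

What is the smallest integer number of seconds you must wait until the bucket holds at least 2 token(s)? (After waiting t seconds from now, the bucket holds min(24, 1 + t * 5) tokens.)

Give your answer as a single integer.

Answer: 1

Derivation:
Need 1 + t * 5 >= 2, so t >= 1/5.
Smallest integer t = ceil(1/5) = 1.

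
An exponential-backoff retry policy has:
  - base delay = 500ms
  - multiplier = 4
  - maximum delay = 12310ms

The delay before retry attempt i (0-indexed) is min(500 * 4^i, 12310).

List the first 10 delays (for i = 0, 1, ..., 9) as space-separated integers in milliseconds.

Answer: 500 2000 8000 12310 12310 12310 12310 12310 12310 12310

Derivation:
Computing each delay:
  i=0: min(500*4^0, 12310) = 500
  i=1: min(500*4^1, 12310) = 2000
  i=2: min(500*4^2, 12310) = 8000
  i=3: min(500*4^3, 12310) = 12310
  i=4: min(500*4^4, 12310) = 12310
  i=5: min(500*4^5, 12310) = 12310
  i=6: min(500*4^6, 12310) = 12310
  i=7: min(500*4^7, 12310) = 12310
  i=8: min(500*4^8, 12310) = 12310
  i=9: min(500*4^9, 12310) = 12310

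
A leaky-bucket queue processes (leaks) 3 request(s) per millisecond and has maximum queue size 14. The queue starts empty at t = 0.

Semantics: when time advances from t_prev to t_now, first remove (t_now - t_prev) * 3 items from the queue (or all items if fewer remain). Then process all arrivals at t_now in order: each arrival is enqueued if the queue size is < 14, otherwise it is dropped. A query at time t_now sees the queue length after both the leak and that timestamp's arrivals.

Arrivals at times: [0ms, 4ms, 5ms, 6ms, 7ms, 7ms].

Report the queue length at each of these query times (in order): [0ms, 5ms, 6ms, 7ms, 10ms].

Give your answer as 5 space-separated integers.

Answer: 1 1 1 2 0

Derivation:
Queue lengths at query times:
  query t=0ms: backlog = 1
  query t=5ms: backlog = 1
  query t=6ms: backlog = 1
  query t=7ms: backlog = 2
  query t=10ms: backlog = 0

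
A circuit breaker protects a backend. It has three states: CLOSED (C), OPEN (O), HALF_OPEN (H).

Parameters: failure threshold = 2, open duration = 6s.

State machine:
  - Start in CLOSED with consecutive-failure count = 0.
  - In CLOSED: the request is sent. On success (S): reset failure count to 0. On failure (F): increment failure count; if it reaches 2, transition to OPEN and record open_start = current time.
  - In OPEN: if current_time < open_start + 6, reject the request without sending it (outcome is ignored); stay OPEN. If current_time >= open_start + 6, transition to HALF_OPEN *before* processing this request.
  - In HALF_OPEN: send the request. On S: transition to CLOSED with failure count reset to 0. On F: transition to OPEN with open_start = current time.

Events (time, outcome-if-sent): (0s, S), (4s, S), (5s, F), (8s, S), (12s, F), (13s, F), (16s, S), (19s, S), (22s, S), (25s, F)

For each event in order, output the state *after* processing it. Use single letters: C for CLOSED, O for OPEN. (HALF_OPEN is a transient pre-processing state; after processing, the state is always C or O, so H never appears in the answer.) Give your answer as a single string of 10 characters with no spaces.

State after each event:
  event#1 t=0s outcome=S: state=CLOSED
  event#2 t=4s outcome=S: state=CLOSED
  event#3 t=5s outcome=F: state=CLOSED
  event#4 t=8s outcome=S: state=CLOSED
  event#5 t=12s outcome=F: state=CLOSED
  event#6 t=13s outcome=F: state=OPEN
  event#7 t=16s outcome=S: state=OPEN
  event#8 t=19s outcome=S: state=CLOSED
  event#9 t=22s outcome=S: state=CLOSED
  event#10 t=25s outcome=F: state=CLOSED

Answer: CCCCCOOCCC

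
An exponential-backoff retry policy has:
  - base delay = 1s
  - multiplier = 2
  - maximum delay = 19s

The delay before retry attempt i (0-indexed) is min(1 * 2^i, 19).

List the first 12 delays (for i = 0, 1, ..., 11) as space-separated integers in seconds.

Computing each delay:
  i=0: min(1*2^0, 19) = 1
  i=1: min(1*2^1, 19) = 2
  i=2: min(1*2^2, 19) = 4
  i=3: min(1*2^3, 19) = 8
  i=4: min(1*2^4, 19) = 16
  i=5: min(1*2^5, 19) = 19
  i=6: min(1*2^6, 19) = 19
  i=7: min(1*2^7, 19) = 19
  i=8: min(1*2^8, 19) = 19
  i=9: min(1*2^9, 19) = 19
  i=10: min(1*2^10, 19) = 19
  i=11: min(1*2^11, 19) = 19

Answer: 1 2 4 8 16 19 19 19 19 19 19 19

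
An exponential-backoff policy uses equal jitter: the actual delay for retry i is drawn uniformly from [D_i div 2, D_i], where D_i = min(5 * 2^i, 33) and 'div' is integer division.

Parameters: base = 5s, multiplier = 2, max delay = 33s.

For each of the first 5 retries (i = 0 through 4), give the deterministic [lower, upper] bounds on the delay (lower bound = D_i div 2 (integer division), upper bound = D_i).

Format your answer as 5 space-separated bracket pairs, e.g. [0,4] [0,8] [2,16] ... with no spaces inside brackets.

Answer: [2,5] [5,10] [10,20] [16,33] [16,33]

Derivation:
Computing bounds per retry:
  i=0: D_i=min(5*2^0,33)=5, bounds=[2,5]
  i=1: D_i=min(5*2^1,33)=10, bounds=[5,10]
  i=2: D_i=min(5*2^2,33)=20, bounds=[10,20]
  i=3: D_i=min(5*2^3,33)=33, bounds=[16,33]
  i=4: D_i=min(5*2^4,33)=33, bounds=[16,33]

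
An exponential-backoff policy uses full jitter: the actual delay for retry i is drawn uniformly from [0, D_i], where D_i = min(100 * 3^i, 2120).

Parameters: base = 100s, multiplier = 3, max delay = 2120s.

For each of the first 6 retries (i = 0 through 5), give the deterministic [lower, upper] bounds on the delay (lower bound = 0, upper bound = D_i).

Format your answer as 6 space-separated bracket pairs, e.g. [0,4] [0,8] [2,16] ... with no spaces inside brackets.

Answer: [0,100] [0,300] [0,900] [0,2120] [0,2120] [0,2120]

Derivation:
Computing bounds per retry:
  i=0: D_i=min(100*3^0,2120)=100, bounds=[0,100]
  i=1: D_i=min(100*3^1,2120)=300, bounds=[0,300]
  i=2: D_i=min(100*3^2,2120)=900, bounds=[0,900]
  i=3: D_i=min(100*3^3,2120)=2120, bounds=[0,2120]
  i=4: D_i=min(100*3^4,2120)=2120, bounds=[0,2120]
  i=5: D_i=min(100*3^5,2120)=2120, bounds=[0,2120]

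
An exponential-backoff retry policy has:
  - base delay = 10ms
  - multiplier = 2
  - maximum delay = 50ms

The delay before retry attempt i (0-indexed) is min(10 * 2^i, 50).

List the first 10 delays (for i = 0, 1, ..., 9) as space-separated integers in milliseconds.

Answer: 10 20 40 50 50 50 50 50 50 50

Derivation:
Computing each delay:
  i=0: min(10*2^0, 50) = 10
  i=1: min(10*2^1, 50) = 20
  i=2: min(10*2^2, 50) = 40
  i=3: min(10*2^3, 50) = 50
  i=4: min(10*2^4, 50) = 50
  i=5: min(10*2^5, 50) = 50
  i=6: min(10*2^6, 50) = 50
  i=7: min(10*2^7, 50) = 50
  i=8: min(10*2^8, 50) = 50
  i=9: min(10*2^9, 50) = 50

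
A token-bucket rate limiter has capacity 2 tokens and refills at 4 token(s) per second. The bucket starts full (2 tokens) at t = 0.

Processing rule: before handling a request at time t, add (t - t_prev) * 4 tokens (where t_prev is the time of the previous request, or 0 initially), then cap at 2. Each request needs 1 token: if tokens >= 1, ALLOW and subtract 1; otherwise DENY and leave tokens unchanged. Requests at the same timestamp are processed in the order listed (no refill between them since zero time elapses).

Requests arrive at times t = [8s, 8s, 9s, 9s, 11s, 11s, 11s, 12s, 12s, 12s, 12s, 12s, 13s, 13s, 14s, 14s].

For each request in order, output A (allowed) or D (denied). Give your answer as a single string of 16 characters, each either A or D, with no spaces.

Answer: AAAAAADAADDDAAAA

Derivation:
Simulating step by step:
  req#1 t=8s: ALLOW
  req#2 t=8s: ALLOW
  req#3 t=9s: ALLOW
  req#4 t=9s: ALLOW
  req#5 t=11s: ALLOW
  req#6 t=11s: ALLOW
  req#7 t=11s: DENY
  req#8 t=12s: ALLOW
  req#9 t=12s: ALLOW
  req#10 t=12s: DENY
  req#11 t=12s: DENY
  req#12 t=12s: DENY
  req#13 t=13s: ALLOW
  req#14 t=13s: ALLOW
  req#15 t=14s: ALLOW
  req#16 t=14s: ALLOW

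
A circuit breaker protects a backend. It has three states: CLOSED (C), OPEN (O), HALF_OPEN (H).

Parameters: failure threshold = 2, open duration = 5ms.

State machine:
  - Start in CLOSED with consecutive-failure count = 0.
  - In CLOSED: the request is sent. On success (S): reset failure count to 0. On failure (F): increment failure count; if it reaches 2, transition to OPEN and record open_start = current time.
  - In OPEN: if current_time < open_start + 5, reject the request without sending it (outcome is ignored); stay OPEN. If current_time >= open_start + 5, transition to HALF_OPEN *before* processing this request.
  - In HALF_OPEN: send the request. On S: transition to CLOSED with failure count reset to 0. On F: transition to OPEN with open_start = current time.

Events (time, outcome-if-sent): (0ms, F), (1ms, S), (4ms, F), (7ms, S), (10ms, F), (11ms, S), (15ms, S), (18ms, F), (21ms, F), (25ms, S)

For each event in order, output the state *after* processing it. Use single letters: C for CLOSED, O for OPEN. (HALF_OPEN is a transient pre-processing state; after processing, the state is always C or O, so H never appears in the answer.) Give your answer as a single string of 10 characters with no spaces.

Answer: CCCCCCCCOO

Derivation:
State after each event:
  event#1 t=0ms outcome=F: state=CLOSED
  event#2 t=1ms outcome=S: state=CLOSED
  event#3 t=4ms outcome=F: state=CLOSED
  event#4 t=7ms outcome=S: state=CLOSED
  event#5 t=10ms outcome=F: state=CLOSED
  event#6 t=11ms outcome=S: state=CLOSED
  event#7 t=15ms outcome=S: state=CLOSED
  event#8 t=18ms outcome=F: state=CLOSED
  event#9 t=21ms outcome=F: state=OPEN
  event#10 t=25ms outcome=S: state=OPEN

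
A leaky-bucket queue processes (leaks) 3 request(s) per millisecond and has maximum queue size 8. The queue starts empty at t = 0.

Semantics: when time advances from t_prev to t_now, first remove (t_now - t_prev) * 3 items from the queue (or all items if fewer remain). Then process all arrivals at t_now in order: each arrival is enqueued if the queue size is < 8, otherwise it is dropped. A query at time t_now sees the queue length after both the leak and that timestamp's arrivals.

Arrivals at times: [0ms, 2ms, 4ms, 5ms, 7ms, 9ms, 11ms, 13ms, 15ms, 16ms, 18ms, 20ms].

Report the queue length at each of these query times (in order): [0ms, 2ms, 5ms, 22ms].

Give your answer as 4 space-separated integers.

Queue lengths at query times:
  query t=0ms: backlog = 1
  query t=2ms: backlog = 1
  query t=5ms: backlog = 1
  query t=22ms: backlog = 0

Answer: 1 1 1 0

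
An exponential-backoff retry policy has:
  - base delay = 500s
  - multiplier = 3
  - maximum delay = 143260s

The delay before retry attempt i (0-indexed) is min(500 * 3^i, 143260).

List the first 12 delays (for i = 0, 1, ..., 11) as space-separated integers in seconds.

Answer: 500 1500 4500 13500 40500 121500 143260 143260 143260 143260 143260 143260

Derivation:
Computing each delay:
  i=0: min(500*3^0, 143260) = 500
  i=1: min(500*3^1, 143260) = 1500
  i=2: min(500*3^2, 143260) = 4500
  i=3: min(500*3^3, 143260) = 13500
  i=4: min(500*3^4, 143260) = 40500
  i=5: min(500*3^5, 143260) = 121500
  i=6: min(500*3^6, 143260) = 143260
  i=7: min(500*3^7, 143260) = 143260
  i=8: min(500*3^8, 143260) = 143260
  i=9: min(500*3^9, 143260) = 143260
  i=10: min(500*3^10, 143260) = 143260
  i=11: min(500*3^11, 143260) = 143260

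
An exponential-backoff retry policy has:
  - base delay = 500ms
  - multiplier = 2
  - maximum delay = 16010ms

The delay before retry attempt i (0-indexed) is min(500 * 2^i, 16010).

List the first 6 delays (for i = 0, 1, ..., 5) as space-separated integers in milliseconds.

Answer: 500 1000 2000 4000 8000 16000

Derivation:
Computing each delay:
  i=0: min(500*2^0, 16010) = 500
  i=1: min(500*2^1, 16010) = 1000
  i=2: min(500*2^2, 16010) = 2000
  i=3: min(500*2^3, 16010) = 4000
  i=4: min(500*2^4, 16010) = 8000
  i=5: min(500*2^5, 16010) = 16000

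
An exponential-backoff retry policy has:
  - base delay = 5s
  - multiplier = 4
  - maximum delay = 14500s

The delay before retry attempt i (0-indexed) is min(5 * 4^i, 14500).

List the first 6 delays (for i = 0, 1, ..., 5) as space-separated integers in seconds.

Answer: 5 20 80 320 1280 5120

Derivation:
Computing each delay:
  i=0: min(5*4^0, 14500) = 5
  i=1: min(5*4^1, 14500) = 20
  i=2: min(5*4^2, 14500) = 80
  i=3: min(5*4^3, 14500) = 320
  i=4: min(5*4^4, 14500) = 1280
  i=5: min(5*4^5, 14500) = 5120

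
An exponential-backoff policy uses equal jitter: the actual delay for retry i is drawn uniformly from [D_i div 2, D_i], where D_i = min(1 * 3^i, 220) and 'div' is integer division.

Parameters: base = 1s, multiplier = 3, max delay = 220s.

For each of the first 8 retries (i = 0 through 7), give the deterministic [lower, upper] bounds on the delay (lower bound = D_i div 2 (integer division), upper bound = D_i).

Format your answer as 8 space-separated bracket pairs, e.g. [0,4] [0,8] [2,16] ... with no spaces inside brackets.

Computing bounds per retry:
  i=0: D_i=min(1*3^0,220)=1, bounds=[0,1]
  i=1: D_i=min(1*3^1,220)=3, bounds=[1,3]
  i=2: D_i=min(1*3^2,220)=9, bounds=[4,9]
  i=3: D_i=min(1*3^3,220)=27, bounds=[13,27]
  i=4: D_i=min(1*3^4,220)=81, bounds=[40,81]
  i=5: D_i=min(1*3^5,220)=220, bounds=[110,220]
  i=6: D_i=min(1*3^6,220)=220, bounds=[110,220]
  i=7: D_i=min(1*3^7,220)=220, bounds=[110,220]

Answer: [0,1] [1,3] [4,9] [13,27] [40,81] [110,220] [110,220] [110,220]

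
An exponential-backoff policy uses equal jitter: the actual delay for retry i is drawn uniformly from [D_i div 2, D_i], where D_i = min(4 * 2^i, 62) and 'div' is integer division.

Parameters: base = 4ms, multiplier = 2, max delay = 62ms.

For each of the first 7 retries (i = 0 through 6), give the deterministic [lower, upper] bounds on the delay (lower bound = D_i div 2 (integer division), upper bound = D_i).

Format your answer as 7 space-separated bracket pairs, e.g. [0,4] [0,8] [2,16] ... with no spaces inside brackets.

Computing bounds per retry:
  i=0: D_i=min(4*2^0,62)=4, bounds=[2,4]
  i=1: D_i=min(4*2^1,62)=8, bounds=[4,8]
  i=2: D_i=min(4*2^2,62)=16, bounds=[8,16]
  i=3: D_i=min(4*2^3,62)=32, bounds=[16,32]
  i=4: D_i=min(4*2^4,62)=62, bounds=[31,62]
  i=5: D_i=min(4*2^5,62)=62, bounds=[31,62]
  i=6: D_i=min(4*2^6,62)=62, bounds=[31,62]

Answer: [2,4] [4,8] [8,16] [16,32] [31,62] [31,62] [31,62]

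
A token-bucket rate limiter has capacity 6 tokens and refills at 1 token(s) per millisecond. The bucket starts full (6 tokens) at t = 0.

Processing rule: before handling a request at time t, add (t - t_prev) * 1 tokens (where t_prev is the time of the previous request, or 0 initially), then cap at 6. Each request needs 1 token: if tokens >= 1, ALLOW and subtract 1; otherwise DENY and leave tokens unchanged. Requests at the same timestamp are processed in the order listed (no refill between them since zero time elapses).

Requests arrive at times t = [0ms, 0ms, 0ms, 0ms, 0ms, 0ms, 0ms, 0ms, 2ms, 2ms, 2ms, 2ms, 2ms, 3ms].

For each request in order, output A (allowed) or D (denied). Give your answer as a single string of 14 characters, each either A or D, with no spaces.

Answer: AAAAAADDAADDDA

Derivation:
Simulating step by step:
  req#1 t=0ms: ALLOW
  req#2 t=0ms: ALLOW
  req#3 t=0ms: ALLOW
  req#4 t=0ms: ALLOW
  req#5 t=0ms: ALLOW
  req#6 t=0ms: ALLOW
  req#7 t=0ms: DENY
  req#8 t=0ms: DENY
  req#9 t=2ms: ALLOW
  req#10 t=2ms: ALLOW
  req#11 t=2ms: DENY
  req#12 t=2ms: DENY
  req#13 t=2ms: DENY
  req#14 t=3ms: ALLOW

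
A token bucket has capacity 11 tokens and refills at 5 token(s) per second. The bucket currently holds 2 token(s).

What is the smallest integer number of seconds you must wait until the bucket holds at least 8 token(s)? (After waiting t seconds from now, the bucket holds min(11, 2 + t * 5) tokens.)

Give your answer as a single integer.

Need 2 + t * 5 >= 8, so t >= 6/5.
Smallest integer t = ceil(6/5) = 2.

Answer: 2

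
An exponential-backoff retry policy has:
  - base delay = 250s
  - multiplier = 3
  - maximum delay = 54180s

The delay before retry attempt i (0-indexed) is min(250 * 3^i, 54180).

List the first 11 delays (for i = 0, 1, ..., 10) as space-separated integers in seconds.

Computing each delay:
  i=0: min(250*3^0, 54180) = 250
  i=1: min(250*3^1, 54180) = 750
  i=2: min(250*3^2, 54180) = 2250
  i=3: min(250*3^3, 54180) = 6750
  i=4: min(250*3^4, 54180) = 20250
  i=5: min(250*3^5, 54180) = 54180
  i=6: min(250*3^6, 54180) = 54180
  i=7: min(250*3^7, 54180) = 54180
  i=8: min(250*3^8, 54180) = 54180
  i=9: min(250*3^9, 54180) = 54180
  i=10: min(250*3^10, 54180) = 54180

Answer: 250 750 2250 6750 20250 54180 54180 54180 54180 54180 54180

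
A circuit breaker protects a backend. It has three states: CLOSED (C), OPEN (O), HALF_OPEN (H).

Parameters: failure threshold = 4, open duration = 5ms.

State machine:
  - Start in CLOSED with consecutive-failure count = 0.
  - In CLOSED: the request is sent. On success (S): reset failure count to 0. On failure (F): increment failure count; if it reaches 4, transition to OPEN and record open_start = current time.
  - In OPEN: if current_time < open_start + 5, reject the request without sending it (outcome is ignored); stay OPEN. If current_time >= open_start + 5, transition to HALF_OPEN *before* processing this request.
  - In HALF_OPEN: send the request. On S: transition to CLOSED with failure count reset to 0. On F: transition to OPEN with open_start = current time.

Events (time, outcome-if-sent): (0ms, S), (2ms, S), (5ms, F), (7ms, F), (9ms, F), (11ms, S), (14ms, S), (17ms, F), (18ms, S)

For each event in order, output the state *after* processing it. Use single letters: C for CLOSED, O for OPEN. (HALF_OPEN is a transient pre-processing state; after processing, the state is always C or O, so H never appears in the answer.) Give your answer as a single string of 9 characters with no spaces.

State after each event:
  event#1 t=0ms outcome=S: state=CLOSED
  event#2 t=2ms outcome=S: state=CLOSED
  event#3 t=5ms outcome=F: state=CLOSED
  event#4 t=7ms outcome=F: state=CLOSED
  event#5 t=9ms outcome=F: state=CLOSED
  event#6 t=11ms outcome=S: state=CLOSED
  event#7 t=14ms outcome=S: state=CLOSED
  event#8 t=17ms outcome=F: state=CLOSED
  event#9 t=18ms outcome=S: state=CLOSED

Answer: CCCCCCCCC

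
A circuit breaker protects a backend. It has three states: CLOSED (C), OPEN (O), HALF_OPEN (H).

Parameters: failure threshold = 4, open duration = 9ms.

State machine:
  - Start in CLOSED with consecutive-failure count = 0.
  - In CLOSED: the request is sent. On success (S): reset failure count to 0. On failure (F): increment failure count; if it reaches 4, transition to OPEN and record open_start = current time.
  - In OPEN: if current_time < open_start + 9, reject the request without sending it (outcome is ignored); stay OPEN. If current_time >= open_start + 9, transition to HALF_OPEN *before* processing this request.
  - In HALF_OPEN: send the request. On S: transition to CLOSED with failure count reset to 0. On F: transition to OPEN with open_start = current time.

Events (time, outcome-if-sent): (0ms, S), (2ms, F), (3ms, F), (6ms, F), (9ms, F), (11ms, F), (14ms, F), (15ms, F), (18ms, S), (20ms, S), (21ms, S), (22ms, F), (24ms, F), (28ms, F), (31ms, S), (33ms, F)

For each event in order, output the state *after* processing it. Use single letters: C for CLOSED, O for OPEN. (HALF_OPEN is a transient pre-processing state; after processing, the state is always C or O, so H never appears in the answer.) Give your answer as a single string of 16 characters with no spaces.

Answer: CCCCOOOOCCCCCCCC

Derivation:
State after each event:
  event#1 t=0ms outcome=S: state=CLOSED
  event#2 t=2ms outcome=F: state=CLOSED
  event#3 t=3ms outcome=F: state=CLOSED
  event#4 t=6ms outcome=F: state=CLOSED
  event#5 t=9ms outcome=F: state=OPEN
  event#6 t=11ms outcome=F: state=OPEN
  event#7 t=14ms outcome=F: state=OPEN
  event#8 t=15ms outcome=F: state=OPEN
  event#9 t=18ms outcome=S: state=CLOSED
  event#10 t=20ms outcome=S: state=CLOSED
  event#11 t=21ms outcome=S: state=CLOSED
  event#12 t=22ms outcome=F: state=CLOSED
  event#13 t=24ms outcome=F: state=CLOSED
  event#14 t=28ms outcome=F: state=CLOSED
  event#15 t=31ms outcome=S: state=CLOSED
  event#16 t=33ms outcome=F: state=CLOSED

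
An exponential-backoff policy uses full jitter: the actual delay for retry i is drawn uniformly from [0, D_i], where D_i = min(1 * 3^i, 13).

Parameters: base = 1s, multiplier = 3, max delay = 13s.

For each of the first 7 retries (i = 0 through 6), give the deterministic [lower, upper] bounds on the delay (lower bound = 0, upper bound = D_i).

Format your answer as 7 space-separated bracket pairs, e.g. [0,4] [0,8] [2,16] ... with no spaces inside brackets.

Computing bounds per retry:
  i=0: D_i=min(1*3^0,13)=1, bounds=[0,1]
  i=1: D_i=min(1*3^1,13)=3, bounds=[0,3]
  i=2: D_i=min(1*3^2,13)=9, bounds=[0,9]
  i=3: D_i=min(1*3^3,13)=13, bounds=[0,13]
  i=4: D_i=min(1*3^4,13)=13, bounds=[0,13]
  i=5: D_i=min(1*3^5,13)=13, bounds=[0,13]
  i=6: D_i=min(1*3^6,13)=13, bounds=[0,13]

Answer: [0,1] [0,3] [0,9] [0,13] [0,13] [0,13] [0,13]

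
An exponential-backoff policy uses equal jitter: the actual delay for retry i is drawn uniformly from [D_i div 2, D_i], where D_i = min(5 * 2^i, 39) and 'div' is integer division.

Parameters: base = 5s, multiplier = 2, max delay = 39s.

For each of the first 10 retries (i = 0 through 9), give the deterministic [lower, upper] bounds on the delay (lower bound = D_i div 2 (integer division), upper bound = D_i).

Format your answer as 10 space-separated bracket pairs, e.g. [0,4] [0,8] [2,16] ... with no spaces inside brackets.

Computing bounds per retry:
  i=0: D_i=min(5*2^0,39)=5, bounds=[2,5]
  i=1: D_i=min(5*2^1,39)=10, bounds=[5,10]
  i=2: D_i=min(5*2^2,39)=20, bounds=[10,20]
  i=3: D_i=min(5*2^3,39)=39, bounds=[19,39]
  i=4: D_i=min(5*2^4,39)=39, bounds=[19,39]
  i=5: D_i=min(5*2^5,39)=39, bounds=[19,39]
  i=6: D_i=min(5*2^6,39)=39, bounds=[19,39]
  i=7: D_i=min(5*2^7,39)=39, bounds=[19,39]
  i=8: D_i=min(5*2^8,39)=39, bounds=[19,39]
  i=9: D_i=min(5*2^9,39)=39, bounds=[19,39]

Answer: [2,5] [5,10] [10,20] [19,39] [19,39] [19,39] [19,39] [19,39] [19,39] [19,39]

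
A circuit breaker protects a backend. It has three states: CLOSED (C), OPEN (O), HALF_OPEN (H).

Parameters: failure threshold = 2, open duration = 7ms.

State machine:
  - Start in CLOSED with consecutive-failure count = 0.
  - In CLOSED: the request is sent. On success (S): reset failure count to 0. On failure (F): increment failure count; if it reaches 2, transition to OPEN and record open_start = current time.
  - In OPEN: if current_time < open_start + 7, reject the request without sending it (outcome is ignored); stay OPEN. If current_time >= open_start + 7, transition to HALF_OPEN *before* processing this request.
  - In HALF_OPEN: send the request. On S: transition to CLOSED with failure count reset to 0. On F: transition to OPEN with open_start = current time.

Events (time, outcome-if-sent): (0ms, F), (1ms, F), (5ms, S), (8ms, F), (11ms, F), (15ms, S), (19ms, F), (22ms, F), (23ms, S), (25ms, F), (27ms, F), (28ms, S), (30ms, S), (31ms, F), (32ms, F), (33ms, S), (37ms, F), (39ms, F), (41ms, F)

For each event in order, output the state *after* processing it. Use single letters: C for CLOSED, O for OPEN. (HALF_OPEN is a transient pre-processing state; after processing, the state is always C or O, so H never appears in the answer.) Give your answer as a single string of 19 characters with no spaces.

State after each event:
  event#1 t=0ms outcome=F: state=CLOSED
  event#2 t=1ms outcome=F: state=OPEN
  event#3 t=5ms outcome=S: state=OPEN
  event#4 t=8ms outcome=F: state=OPEN
  event#5 t=11ms outcome=F: state=OPEN
  event#6 t=15ms outcome=S: state=CLOSED
  event#7 t=19ms outcome=F: state=CLOSED
  event#8 t=22ms outcome=F: state=OPEN
  event#9 t=23ms outcome=S: state=OPEN
  event#10 t=25ms outcome=F: state=OPEN
  event#11 t=27ms outcome=F: state=OPEN
  event#12 t=28ms outcome=S: state=OPEN
  event#13 t=30ms outcome=S: state=CLOSED
  event#14 t=31ms outcome=F: state=CLOSED
  event#15 t=32ms outcome=F: state=OPEN
  event#16 t=33ms outcome=S: state=OPEN
  event#17 t=37ms outcome=F: state=OPEN
  event#18 t=39ms outcome=F: state=OPEN
  event#19 t=41ms outcome=F: state=OPEN

Answer: COOOOCCOOOOOCCOOOOO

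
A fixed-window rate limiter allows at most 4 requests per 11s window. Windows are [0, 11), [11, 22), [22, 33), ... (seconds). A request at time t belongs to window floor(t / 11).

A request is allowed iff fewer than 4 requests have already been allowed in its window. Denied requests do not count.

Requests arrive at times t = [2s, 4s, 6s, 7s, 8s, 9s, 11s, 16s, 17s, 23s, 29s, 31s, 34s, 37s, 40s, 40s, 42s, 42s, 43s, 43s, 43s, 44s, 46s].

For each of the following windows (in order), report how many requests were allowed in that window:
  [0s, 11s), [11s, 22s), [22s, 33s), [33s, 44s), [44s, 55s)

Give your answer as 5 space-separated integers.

Answer: 4 3 3 4 2

Derivation:
Processing requests:
  req#1 t=2s (window 0): ALLOW
  req#2 t=4s (window 0): ALLOW
  req#3 t=6s (window 0): ALLOW
  req#4 t=7s (window 0): ALLOW
  req#5 t=8s (window 0): DENY
  req#6 t=9s (window 0): DENY
  req#7 t=11s (window 1): ALLOW
  req#8 t=16s (window 1): ALLOW
  req#9 t=17s (window 1): ALLOW
  req#10 t=23s (window 2): ALLOW
  req#11 t=29s (window 2): ALLOW
  req#12 t=31s (window 2): ALLOW
  req#13 t=34s (window 3): ALLOW
  req#14 t=37s (window 3): ALLOW
  req#15 t=40s (window 3): ALLOW
  req#16 t=40s (window 3): ALLOW
  req#17 t=42s (window 3): DENY
  req#18 t=42s (window 3): DENY
  req#19 t=43s (window 3): DENY
  req#20 t=43s (window 3): DENY
  req#21 t=43s (window 3): DENY
  req#22 t=44s (window 4): ALLOW
  req#23 t=46s (window 4): ALLOW

Allowed counts by window: 4 3 3 4 2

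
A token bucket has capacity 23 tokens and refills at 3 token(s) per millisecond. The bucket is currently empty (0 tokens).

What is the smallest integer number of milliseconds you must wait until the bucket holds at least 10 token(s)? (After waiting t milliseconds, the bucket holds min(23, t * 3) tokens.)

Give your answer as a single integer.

Need t * 3 >= 10, so t >= 10/3.
Smallest integer t = ceil(10/3) = 4.

Answer: 4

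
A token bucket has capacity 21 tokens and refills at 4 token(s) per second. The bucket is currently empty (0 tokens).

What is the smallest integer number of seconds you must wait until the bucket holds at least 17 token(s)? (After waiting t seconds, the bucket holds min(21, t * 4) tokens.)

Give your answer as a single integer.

Answer: 5

Derivation:
Need t * 4 >= 17, so t >= 17/4.
Smallest integer t = ceil(17/4) = 5.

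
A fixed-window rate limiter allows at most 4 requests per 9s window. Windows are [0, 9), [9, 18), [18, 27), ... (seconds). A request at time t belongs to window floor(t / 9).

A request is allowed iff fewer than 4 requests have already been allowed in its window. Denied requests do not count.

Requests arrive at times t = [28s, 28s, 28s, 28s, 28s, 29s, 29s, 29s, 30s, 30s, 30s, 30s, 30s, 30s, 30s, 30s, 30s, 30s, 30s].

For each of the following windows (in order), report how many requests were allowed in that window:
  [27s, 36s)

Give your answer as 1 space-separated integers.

Processing requests:
  req#1 t=28s (window 3): ALLOW
  req#2 t=28s (window 3): ALLOW
  req#3 t=28s (window 3): ALLOW
  req#4 t=28s (window 3): ALLOW
  req#5 t=28s (window 3): DENY
  req#6 t=29s (window 3): DENY
  req#7 t=29s (window 3): DENY
  req#8 t=29s (window 3): DENY
  req#9 t=30s (window 3): DENY
  req#10 t=30s (window 3): DENY
  req#11 t=30s (window 3): DENY
  req#12 t=30s (window 3): DENY
  req#13 t=30s (window 3): DENY
  req#14 t=30s (window 3): DENY
  req#15 t=30s (window 3): DENY
  req#16 t=30s (window 3): DENY
  req#17 t=30s (window 3): DENY
  req#18 t=30s (window 3): DENY
  req#19 t=30s (window 3): DENY

Allowed counts by window: 4

Answer: 4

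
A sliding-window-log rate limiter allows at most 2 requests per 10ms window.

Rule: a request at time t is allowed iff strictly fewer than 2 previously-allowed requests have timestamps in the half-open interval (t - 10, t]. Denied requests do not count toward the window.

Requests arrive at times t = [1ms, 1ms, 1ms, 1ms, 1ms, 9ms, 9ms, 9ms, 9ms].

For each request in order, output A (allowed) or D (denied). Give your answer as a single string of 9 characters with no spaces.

Answer: AADDDDDDD

Derivation:
Tracking allowed requests in the window:
  req#1 t=1ms: ALLOW
  req#2 t=1ms: ALLOW
  req#3 t=1ms: DENY
  req#4 t=1ms: DENY
  req#5 t=1ms: DENY
  req#6 t=9ms: DENY
  req#7 t=9ms: DENY
  req#8 t=9ms: DENY
  req#9 t=9ms: DENY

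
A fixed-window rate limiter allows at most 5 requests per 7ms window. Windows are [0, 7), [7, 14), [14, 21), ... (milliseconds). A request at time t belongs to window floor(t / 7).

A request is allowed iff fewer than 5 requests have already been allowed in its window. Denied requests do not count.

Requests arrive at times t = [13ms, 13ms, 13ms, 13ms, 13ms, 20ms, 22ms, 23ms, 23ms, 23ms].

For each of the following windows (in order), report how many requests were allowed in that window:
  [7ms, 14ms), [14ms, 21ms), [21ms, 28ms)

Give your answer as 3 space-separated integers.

Answer: 5 1 4

Derivation:
Processing requests:
  req#1 t=13ms (window 1): ALLOW
  req#2 t=13ms (window 1): ALLOW
  req#3 t=13ms (window 1): ALLOW
  req#4 t=13ms (window 1): ALLOW
  req#5 t=13ms (window 1): ALLOW
  req#6 t=20ms (window 2): ALLOW
  req#7 t=22ms (window 3): ALLOW
  req#8 t=23ms (window 3): ALLOW
  req#9 t=23ms (window 3): ALLOW
  req#10 t=23ms (window 3): ALLOW

Allowed counts by window: 5 1 4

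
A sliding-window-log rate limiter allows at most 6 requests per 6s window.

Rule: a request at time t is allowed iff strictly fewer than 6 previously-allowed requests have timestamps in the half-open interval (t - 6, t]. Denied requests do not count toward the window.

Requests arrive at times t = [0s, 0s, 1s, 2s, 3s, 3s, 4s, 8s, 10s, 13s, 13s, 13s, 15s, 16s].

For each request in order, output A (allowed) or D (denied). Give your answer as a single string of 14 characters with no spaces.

Answer: AAAAAADAAAAAAA

Derivation:
Tracking allowed requests in the window:
  req#1 t=0s: ALLOW
  req#2 t=0s: ALLOW
  req#3 t=1s: ALLOW
  req#4 t=2s: ALLOW
  req#5 t=3s: ALLOW
  req#6 t=3s: ALLOW
  req#7 t=4s: DENY
  req#8 t=8s: ALLOW
  req#9 t=10s: ALLOW
  req#10 t=13s: ALLOW
  req#11 t=13s: ALLOW
  req#12 t=13s: ALLOW
  req#13 t=15s: ALLOW
  req#14 t=16s: ALLOW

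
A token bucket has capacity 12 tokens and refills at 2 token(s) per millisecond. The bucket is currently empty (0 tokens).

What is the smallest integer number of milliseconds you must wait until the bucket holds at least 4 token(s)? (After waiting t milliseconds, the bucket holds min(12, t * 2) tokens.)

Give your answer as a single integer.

Answer: 2

Derivation:
Need t * 2 >= 4, so t >= 4/2.
Smallest integer t = ceil(4/2) = 2.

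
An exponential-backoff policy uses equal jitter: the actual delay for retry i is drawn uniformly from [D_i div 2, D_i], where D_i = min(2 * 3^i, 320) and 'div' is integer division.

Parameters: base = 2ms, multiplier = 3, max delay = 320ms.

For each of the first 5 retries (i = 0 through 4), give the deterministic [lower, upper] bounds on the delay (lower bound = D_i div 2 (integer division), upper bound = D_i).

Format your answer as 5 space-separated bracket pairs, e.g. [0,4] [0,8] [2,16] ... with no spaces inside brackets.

Computing bounds per retry:
  i=0: D_i=min(2*3^0,320)=2, bounds=[1,2]
  i=1: D_i=min(2*3^1,320)=6, bounds=[3,6]
  i=2: D_i=min(2*3^2,320)=18, bounds=[9,18]
  i=3: D_i=min(2*3^3,320)=54, bounds=[27,54]
  i=4: D_i=min(2*3^4,320)=162, bounds=[81,162]

Answer: [1,2] [3,6] [9,18] [27,54] [81,162]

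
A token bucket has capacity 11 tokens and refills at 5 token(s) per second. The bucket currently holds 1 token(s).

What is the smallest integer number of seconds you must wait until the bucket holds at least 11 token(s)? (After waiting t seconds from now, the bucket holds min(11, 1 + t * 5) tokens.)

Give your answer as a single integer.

Answer: 2

Derivation:
Need 1 + t * 5 >= 11, so t >= 10/5.
Smallest integer t = ceil(10/5) = 2.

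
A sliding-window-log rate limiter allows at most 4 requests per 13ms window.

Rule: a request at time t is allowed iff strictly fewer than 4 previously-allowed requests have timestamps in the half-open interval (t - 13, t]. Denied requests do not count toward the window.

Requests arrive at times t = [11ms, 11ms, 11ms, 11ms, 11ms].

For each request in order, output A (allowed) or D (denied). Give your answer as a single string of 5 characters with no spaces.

Answer: AAAAD

Derivation:
Tracking allowed requests in the window:
  req#1 t=11ms: ALLOW
  req#2 t=11ms: ALLOW
  req#3 t=11ms: ALLOW
  req#4 t=11ms: ALLOW
  req#5 t=11ms: DENY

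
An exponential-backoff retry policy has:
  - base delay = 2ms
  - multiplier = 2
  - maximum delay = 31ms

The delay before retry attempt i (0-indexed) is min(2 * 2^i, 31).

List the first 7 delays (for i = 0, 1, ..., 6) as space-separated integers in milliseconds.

Answer: 2 4 8 16 31 31 31

Derivation:
Computing each delay:
  i=0: min(2*2^0, 31) = 2
  i=1: min(2*2^1, 31) = 4
  i=2: min(2*2^2, 31) = 8
  i=3: min(2*2^3, 31) = 16
  i=4: min(2*2^4, 31) = 31
  i=5: min(2*2^5, 31) = 31
  i=6: min(2*2^6, 31) = 31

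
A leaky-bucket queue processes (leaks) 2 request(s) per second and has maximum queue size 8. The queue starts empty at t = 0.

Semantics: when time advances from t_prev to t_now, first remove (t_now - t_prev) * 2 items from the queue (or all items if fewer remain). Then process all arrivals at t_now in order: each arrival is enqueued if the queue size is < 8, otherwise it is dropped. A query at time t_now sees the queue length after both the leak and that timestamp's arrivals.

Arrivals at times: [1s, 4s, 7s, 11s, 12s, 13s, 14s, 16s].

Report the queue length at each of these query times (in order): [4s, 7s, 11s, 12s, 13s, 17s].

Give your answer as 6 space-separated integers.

Answer: 1 1 1 1 1 0

Derivation:
Queue lengths at query times:
  query t=4s: backlog = 1
  query t=7s: backlog = 1
  query t=11s: backlog = 1
  query t=12s: backlog = 1
  query t=13s: backlog = 1
  query t=17s: backlog = 0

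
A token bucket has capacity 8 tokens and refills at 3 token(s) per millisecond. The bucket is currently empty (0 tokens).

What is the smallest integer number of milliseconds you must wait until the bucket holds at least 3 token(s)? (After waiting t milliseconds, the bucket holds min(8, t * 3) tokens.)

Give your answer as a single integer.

Answer: 1

Derivation:
Need t * 3 >= 3, so t >= 3/3.
Smallest integer t = ceil(3/3) = 1.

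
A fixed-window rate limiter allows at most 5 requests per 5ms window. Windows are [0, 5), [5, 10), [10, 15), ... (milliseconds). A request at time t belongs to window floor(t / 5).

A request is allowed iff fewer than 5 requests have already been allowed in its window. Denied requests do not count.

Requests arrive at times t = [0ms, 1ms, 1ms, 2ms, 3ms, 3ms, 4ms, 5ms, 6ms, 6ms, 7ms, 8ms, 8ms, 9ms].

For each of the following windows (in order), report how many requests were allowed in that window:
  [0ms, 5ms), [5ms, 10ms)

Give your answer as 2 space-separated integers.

Answer: 5 5

Derivation:
Processing requests:
  req#1 t=0ms (window 0): ALLOW
  req#2 t=1ms (window 0): ALLOW
  req#3 t=1ms (window 0): ALLOW
  req#4 t=2ms (window 0): ALLOW
  req#5 t=3ms (window 0): ALLOW
  req#6 t=3ms (window 0): DENY
  req#7 t=4ms (window 0): DENY
  req#8 t=5ms (window 1): ALLOW
  req#9 t=6ms (window 1): ALLOW
  req#10 t=6ms (window 1): ALLOW
  req#11 t=7ms (window 1): ALLOW
  req#12 t=8ms (window 1): ALLOW
  req#13 t=8ms (window 1): DENY
  req#14 t=9ms (window 1): DENY

Allowed counts by window: 5 5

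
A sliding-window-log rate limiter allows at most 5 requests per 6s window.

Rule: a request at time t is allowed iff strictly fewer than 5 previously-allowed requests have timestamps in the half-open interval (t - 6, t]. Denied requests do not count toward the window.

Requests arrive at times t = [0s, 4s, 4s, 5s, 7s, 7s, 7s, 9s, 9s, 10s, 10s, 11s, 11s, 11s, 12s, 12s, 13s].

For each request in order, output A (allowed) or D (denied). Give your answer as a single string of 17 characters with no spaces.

Tracking allowed requests in the window:
  req#1 t=0s: ALLOW
  req#2 t=4s: ALLOW
  req#3 t=4s: ALLOW
  req#4 t=5s: ALLOW
  req#5 t=7s: ALLOW
  req#6 t=7s: ALLOW
  req#7 t=7s: DENY
  req#8 t=9s: DENY
  req#9 t=9s: DENY
  req#10 t=10s: ALLOW
  req#11 t=10s: ALLOW
  req#12 t=11s: ALLOW
  req#13 t=11s: DENY
  req#14 t=11s: DENY
  req#15 t=12s: DENY
  req#16 t=12s: DENY
  req#17 t=13s: ALLOW

Answer: AAAAAADDDAAADDDDA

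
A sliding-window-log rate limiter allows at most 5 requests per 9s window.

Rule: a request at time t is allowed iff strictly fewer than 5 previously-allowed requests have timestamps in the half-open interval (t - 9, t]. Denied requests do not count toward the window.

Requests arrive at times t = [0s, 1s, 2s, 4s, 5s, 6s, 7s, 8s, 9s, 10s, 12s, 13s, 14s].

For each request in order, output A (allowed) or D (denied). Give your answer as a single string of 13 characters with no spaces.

Tracking allowed requests in the window:
  req#1 t=0s: ALLOW
  req#2 t=1s: ALLOW
  req#3 t=2s: ALLOW
  req#4 t=4s: ALLOW
  req#5 t=5s: ALLOW
  req#6 t=6s: DENY
  req#7 t=7s: DENY
  req#8 t=8s: DENY
  req#9 t=9s: ALLOW
  req#10 t=10s: ALLOW
  req#11 t=12s: ALLOW
  req#12 t=13s: ALLOW
  req#13 t=14s: ALLOW

Answer: AAAAADDDAAAAA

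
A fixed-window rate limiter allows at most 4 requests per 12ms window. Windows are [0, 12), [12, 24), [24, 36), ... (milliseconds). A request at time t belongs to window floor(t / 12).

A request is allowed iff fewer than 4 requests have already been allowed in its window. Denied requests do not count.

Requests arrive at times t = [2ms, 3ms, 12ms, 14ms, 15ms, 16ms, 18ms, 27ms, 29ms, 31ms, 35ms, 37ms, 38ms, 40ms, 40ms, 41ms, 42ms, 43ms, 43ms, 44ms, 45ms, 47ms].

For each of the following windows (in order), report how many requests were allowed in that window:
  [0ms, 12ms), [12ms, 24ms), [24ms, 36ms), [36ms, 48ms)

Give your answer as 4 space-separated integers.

Processing requests:
  req#1 t=2ms (window 0): ALLOW
  req#2 t=3ms (window 0): ALLOW
  req#3 t=12ms (window 1): ALLOW
  req#4 t=14ms (window 1): ALLOW
  req#5 t=15ms (window 1): ALLOW
  req#6 t=16ms (window 1): ALLOW
  req#7 t=18ms (window 1): DENY
  req#8 t=27ms (window 2): ALLOW
  req#9 t=29ms (window 2): ALLOW
  req#10 t=31ms (window 2): ALLOW
  req#11 t=35ms (window 2): ALLOW
  req#12 t=37ms (window 3): ALLOW
  req#13 t=38ms (window 3): ALLOW
  req#14 t=40ms (window 3): ALLOW
  req#15 t=40ms (window 3): ALLOW
  req#16 t=41ms (window 3): DENY
  req#17 t=42ms (window 3): DENY
  req#18 t=43ms (window 3): DENY
  req#19 t=43ms (window 3): DENY
  req#20 t=44ms (window 3): DENY
  req#21 t=45ms (window 3): DENY
  req#22 t=47ms (window 3): DENY

Allowed counts by window: 2 4 4 4

Answer: 2 4 4 4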